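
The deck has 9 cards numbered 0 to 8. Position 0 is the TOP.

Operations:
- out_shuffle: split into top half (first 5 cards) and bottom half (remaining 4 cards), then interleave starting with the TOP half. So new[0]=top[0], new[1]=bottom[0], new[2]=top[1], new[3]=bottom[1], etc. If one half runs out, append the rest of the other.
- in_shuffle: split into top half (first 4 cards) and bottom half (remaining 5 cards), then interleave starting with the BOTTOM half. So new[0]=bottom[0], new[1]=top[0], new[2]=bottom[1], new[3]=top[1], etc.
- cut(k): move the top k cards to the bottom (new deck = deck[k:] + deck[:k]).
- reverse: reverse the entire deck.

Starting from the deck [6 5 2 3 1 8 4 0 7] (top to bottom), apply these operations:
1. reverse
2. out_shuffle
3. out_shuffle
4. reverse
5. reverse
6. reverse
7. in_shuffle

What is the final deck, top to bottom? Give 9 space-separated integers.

After op 1 (reverse): [7 0 4 8 1 3 2 5 6]
After op 2 (out_shuffle): [7 3 0 2 4 5 8 6 1]
After op 3 (out_shuffle): [7 5 3 8 0 6 2 1 4]
After op 4 (reverse): [4 1 2 6 0 8 3 5 7]
After op 5 (reverse): [7 5 3 8 0 6 2 1 4]
After op 6 (reverse): [4 1 2 6 0 8 3 5 7]
After op 7 (in_shuffle): [0 4 8 1 3 2 5 6 7]

Answer: 0 4 8 1 3 2 5 6 7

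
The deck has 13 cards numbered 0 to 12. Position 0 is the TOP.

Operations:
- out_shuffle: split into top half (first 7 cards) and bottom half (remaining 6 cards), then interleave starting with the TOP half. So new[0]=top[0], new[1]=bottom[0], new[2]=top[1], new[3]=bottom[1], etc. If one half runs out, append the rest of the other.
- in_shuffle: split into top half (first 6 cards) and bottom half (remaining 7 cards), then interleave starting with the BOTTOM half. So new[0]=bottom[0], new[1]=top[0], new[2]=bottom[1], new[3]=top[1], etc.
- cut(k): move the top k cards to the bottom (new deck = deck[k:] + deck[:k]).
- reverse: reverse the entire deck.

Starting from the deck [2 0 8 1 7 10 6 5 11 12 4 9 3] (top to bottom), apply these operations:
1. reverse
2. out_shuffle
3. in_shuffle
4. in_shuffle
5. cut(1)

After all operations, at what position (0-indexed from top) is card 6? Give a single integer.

After op 1 (reverse): [3 9 4 12 11 5 6 10 7 1 8 0 2]
After op 2 (out_shuffle): [3 10 9 7 4 1 12 8 11 0 5 2 6]
After op 3 (in_shuffle): [12 3 8 10 11 9 0 7 5 4 2 1 6]
After op 4 (in_shuffle): [0 12 7 3 5 8 4 10 2 11 1 9 6]
After op 5 (cut(1)): [12 7 3 5 8 4 10 2 11 1 9 6 0]
Card 6 is at position 11.

Answer: 11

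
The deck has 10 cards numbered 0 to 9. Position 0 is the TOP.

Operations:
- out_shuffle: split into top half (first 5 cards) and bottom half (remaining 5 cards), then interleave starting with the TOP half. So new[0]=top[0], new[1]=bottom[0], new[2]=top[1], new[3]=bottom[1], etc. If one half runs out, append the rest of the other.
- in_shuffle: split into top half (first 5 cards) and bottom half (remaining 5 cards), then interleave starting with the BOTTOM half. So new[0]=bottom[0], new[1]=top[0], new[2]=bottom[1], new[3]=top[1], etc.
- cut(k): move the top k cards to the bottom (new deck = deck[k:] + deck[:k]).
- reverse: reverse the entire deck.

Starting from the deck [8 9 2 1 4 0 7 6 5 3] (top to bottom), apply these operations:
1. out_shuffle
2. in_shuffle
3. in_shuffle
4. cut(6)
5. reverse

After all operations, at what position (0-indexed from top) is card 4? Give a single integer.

After op 1 (out_shuffle): [8 0 9 7 2 6 1 5 4 3]
After op 2 (in_shuffle): [6 8 1 0 5 9 4 7 3 2]
After op 3 (in_shuffle): [9 6 4 8 7 1 3 0 2 5]
After op 4 (cut(6)): [3 0 2 5 9 6 4 8 7 1]
After op 5 (reverse): [1 7 8 4 6 9 5 2 0 3]
Card 4 is at position 3.

Answer: 3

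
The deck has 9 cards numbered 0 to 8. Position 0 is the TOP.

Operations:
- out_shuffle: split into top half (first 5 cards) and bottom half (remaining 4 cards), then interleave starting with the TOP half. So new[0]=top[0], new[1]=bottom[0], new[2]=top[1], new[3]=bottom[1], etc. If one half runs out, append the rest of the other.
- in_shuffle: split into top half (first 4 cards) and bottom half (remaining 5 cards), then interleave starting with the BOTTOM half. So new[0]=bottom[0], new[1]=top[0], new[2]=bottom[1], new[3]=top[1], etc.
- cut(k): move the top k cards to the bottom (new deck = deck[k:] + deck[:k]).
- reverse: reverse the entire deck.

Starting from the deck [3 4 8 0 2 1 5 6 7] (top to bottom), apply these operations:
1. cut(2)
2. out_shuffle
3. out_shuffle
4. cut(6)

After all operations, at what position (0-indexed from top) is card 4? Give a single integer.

After op 1 (cut(2)): [8 0 2 1 5 6 7 3 4]
After op 2 (out_shuffle): [8 6 0 7 2 3 1 4 5]
After op 3 (out_shuffle): [8 3 6 1 0 4 7 5 2]
After op 4 (cut(6)): [7 5 2 8 3 6 1 0 4]
Card 4 is at position 8.

Answer: 8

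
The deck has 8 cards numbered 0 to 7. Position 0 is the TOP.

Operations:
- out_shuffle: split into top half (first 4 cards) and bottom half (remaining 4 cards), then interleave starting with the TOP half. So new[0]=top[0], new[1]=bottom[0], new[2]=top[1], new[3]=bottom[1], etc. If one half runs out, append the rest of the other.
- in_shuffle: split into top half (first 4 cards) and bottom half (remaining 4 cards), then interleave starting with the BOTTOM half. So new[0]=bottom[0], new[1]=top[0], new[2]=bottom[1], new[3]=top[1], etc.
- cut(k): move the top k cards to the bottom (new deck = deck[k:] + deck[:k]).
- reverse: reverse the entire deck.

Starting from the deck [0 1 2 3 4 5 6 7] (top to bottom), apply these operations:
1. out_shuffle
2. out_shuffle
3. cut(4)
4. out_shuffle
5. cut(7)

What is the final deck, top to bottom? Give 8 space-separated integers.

Answer: 6 1 0 3 2 5 4 7

Derivation:
After op 1 (out_shuffle): [0 4 1 5 2 6 3 7]
After op 2 (out_shuffle): [0 2 4 6 1 3 5 7]
After op 3 (cut(4)): [1 3 5 7 0 2 4 6]
After op 4 (out_shuffle): [1 0 3 2 5 4 7 6]
After op 5 (cut(7)): [6 1 0 3 2 5 4 7]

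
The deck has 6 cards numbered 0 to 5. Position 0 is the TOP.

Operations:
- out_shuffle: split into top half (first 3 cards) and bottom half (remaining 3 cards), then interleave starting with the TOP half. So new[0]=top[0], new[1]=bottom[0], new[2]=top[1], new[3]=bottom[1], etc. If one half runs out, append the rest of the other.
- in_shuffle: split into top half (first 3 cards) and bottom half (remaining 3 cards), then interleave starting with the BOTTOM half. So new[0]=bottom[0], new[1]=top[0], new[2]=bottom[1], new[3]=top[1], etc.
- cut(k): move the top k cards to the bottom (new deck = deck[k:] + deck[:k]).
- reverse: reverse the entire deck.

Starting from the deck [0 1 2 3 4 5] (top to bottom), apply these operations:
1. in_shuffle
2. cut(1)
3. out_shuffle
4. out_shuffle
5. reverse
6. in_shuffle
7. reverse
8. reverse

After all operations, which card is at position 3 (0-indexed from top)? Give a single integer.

Answer: 4

Derivation:
After op 1 (in_shuffle): [3 0 4 1 5 2]
After op 2 (cut(1)): [0 4 1 5 2 3]
After op 3 (out_shuffle): [0 5 4 2 1 3]
After op 4 (out_shuffle): [0 2 5 1 4 3]
After op 5 (reverse): [3 4 1 5 2 0]
After op 6 (in_shuffle): [5 3 2 4 0 1]
After op 7 (reverse): [1 0 4 2 3 5]
After op 8 (reverse): [5 3 2 4 0 1]
Position 3: card 4.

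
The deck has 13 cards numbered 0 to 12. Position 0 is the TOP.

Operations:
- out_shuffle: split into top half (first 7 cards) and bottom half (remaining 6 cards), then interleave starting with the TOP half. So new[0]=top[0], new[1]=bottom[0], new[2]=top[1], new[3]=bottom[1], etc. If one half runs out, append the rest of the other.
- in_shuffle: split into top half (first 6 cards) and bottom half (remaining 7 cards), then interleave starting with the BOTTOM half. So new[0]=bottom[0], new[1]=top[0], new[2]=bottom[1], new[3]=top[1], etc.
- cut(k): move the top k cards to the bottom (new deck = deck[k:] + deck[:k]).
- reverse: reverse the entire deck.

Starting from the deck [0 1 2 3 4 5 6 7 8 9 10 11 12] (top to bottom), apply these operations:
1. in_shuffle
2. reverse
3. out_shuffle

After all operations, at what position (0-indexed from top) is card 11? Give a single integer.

Answer: 4

Derivation:
After op 1 (in_shuffle): [6 0 7 1 8 2 9 3 10 4 11 5 12]
After op 2 (reverse): [12 5 11 4 10 3 9 2 8 1 7 0 6]
After op 3 (out_shuffle): [12 2 5 8 11 1 4 7 10 0 3 6 9]
Card 11 is at position 4.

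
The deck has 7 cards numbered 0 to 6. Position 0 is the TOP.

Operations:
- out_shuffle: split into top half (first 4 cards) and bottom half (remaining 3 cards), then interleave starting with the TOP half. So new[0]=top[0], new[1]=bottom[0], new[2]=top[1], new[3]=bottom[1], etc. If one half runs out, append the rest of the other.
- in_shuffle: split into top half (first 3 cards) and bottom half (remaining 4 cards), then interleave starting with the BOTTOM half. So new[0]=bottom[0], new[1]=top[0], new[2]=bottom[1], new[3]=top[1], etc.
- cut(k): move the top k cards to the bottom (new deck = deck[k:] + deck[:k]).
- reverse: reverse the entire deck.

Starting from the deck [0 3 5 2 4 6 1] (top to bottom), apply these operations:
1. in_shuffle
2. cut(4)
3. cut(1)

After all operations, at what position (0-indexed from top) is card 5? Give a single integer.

Answer: 0

Derivation:
After op 1 (in_shuffle): [2 0 4 3 6 5 1]
After op 2 (cut(4)): [6 5 1 2 0 4 3]
After op 3 (cut(1)): [5 1 2 0 4 3 6]
Card 5 is at position 0.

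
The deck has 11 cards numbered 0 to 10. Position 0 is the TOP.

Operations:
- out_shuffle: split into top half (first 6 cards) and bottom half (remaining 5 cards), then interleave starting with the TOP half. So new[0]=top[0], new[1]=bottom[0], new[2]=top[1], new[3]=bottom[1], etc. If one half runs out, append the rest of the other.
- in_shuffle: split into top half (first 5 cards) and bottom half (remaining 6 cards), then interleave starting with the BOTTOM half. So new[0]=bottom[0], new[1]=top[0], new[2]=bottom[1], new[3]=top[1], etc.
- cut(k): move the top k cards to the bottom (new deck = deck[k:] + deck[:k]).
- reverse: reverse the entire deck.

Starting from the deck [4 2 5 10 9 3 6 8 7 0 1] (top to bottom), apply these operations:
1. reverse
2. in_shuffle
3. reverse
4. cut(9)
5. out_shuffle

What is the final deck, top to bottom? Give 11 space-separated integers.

After op 1 (reverse): [1 0 7 8 6 3 9 10 5 2 4]
After op 2 (in_shuffle): [3 1 9 0 10 7 5 8 2 6 4]
After op 3 (reverse): [4 6 2 8 5 7 10 0 9 1 3]
After op 4 (cut(9)): [1 3 4 6 2 8 5 7 10 0 9]
After op 5 (out_shuffle): [1 5 3 7 4 10 6 0 2 9 8]

Answer: 1 5 3 7 4 10 6 0 2 9 8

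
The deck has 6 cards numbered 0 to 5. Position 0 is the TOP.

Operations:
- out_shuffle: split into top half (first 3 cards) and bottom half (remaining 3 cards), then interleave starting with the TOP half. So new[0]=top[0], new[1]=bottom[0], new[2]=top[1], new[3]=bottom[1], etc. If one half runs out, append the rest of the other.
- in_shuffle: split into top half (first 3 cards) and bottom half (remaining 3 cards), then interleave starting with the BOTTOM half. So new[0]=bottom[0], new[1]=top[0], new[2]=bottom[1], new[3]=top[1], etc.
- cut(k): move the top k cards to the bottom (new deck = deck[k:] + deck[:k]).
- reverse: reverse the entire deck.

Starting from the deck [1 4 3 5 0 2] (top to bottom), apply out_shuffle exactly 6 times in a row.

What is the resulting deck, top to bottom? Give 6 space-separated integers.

After op 1 (out_shuffle): [1 5 4 0 3 2]
After op 2 (out_shuffle): [1 0 5 3 4 2]
After op 3 (out_shuffle): [1 3 0 4 5 2]
After op 4 (out_shuffle): [1 4 3 5 0 2]
After op 5 (out_shuffle): [1 5 4 0 3 2]
After op 6 (out_shuffle): [1 0 5 3 4 2]

Answer: 1 0 5 3 4 2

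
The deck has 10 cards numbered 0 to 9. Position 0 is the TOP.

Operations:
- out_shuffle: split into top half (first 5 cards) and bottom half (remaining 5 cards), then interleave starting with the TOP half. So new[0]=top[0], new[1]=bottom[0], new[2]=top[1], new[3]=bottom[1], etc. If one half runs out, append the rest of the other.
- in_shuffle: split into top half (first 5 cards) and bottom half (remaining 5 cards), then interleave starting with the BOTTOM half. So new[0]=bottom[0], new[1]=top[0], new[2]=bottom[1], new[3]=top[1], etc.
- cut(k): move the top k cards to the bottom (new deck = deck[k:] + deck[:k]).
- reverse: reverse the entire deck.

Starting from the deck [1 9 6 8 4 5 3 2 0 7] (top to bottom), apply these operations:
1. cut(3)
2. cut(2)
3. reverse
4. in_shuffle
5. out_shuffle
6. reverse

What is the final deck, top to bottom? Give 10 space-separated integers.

After op 1 (cut(3)): [8 4 5 3 2 0 7 1 9 6]
After op 2 (cut(2)): [5 3 2 0 7 1 9 6 8 4]
After op 3 (reverse): [4 8 6 9 1 7 0 2 3 5]
After op 4 (in_shuffle): [7 4 0 8 2 6 3 9 5 1]
After op 5 (out_shuffle): [7 6 4 3 0 9 8 5 2 1]
After op 6 (reverse): [1 2 5 8 9 0 3 4 6 7]

Answer: 1 2 5 8 9 0 3 4 6 7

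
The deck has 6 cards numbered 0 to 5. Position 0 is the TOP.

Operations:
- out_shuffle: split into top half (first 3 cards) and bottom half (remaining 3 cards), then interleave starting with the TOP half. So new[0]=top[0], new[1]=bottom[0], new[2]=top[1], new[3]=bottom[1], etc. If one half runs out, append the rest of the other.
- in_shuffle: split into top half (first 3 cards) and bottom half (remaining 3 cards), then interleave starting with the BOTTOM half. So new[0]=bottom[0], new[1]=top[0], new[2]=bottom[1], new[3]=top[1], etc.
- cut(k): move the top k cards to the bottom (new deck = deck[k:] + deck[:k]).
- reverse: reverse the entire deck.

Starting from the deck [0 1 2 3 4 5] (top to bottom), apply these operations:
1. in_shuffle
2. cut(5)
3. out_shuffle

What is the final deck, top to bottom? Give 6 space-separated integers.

Answer: 2 4 3 1 0 5

Derivation:
After op 1 (in_shuffle): [3 0 4 1 5 2]
After op 2 (cut(5)): [2 3 0 4 1 5]
After op 3 (out_shuffle): [2 4 3 1 0 5]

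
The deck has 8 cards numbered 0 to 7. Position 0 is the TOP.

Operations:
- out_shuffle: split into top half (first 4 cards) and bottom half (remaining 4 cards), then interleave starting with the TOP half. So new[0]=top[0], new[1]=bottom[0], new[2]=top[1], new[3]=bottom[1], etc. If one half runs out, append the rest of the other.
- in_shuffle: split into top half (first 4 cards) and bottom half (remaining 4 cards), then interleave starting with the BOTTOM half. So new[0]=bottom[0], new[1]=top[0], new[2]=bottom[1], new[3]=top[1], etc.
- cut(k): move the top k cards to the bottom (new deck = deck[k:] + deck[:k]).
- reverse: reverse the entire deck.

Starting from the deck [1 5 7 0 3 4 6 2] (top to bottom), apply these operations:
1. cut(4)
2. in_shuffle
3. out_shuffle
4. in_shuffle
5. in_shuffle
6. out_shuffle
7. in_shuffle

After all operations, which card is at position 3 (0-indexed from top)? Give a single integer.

Answer: 2

Derivation:
After op 1 (cut(4)): [3 4 6 2 1 5 7 0]
After op 2 (in_shuffle): [1 3 5 4 7 6 0 2]
After op 3 (out_shuffle): [1 7 3 6 5 0 4 2]
After op 4 (in_shuffle): [5 1 0 7 4 3 2 6]
After op 5 (in_shuffle): [4 5 3 1 2 0 6 7]
After op 6 (out_shuffle): [4 2 5 0 3 6 1 7]
After op 7 (in_shuffle): [3 4 6 2 1 5 7 0]
Position 3: card 2.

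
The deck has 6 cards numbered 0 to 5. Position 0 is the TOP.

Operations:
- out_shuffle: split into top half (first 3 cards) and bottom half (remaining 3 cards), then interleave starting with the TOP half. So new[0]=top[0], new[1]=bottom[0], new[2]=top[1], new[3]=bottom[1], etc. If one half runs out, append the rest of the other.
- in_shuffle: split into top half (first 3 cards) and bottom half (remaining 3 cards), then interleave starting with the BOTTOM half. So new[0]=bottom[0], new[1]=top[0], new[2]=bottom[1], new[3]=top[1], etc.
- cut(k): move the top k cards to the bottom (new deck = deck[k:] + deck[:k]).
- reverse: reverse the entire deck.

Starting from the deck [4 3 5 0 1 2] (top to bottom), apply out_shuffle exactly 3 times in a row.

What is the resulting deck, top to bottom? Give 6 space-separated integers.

Answer: 4 5 1 3 0 2

Derivation:
After op 1 (out_shuffle): [4 0 3 1 5 2]
After op 2 (out_shuffle): [4 1 0 5 3 2]
After op 3 (out_shuffle): [4 5 1 3 0 2]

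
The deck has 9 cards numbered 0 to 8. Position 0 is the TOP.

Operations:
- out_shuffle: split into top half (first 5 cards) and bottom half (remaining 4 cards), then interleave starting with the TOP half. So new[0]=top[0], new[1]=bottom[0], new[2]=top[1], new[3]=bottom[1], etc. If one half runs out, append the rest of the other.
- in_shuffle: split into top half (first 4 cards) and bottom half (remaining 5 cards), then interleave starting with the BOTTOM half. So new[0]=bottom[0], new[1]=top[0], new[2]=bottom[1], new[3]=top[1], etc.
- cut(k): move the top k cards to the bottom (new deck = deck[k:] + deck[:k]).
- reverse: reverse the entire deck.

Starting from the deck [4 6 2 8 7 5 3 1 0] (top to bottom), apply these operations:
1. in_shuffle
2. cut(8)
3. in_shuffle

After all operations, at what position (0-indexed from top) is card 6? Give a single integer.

Answer: 0

Derivation:
After op 1 (in_shuffle): [7 4 5 6 3 2 1 8 0]
After op 2 (cut(8)): [0 7 4 5 6 3 2 1 8]
After op 3 (in_shuffle): [6 0 3 7 2 4 1 5 8]
Card 6 is at position 0.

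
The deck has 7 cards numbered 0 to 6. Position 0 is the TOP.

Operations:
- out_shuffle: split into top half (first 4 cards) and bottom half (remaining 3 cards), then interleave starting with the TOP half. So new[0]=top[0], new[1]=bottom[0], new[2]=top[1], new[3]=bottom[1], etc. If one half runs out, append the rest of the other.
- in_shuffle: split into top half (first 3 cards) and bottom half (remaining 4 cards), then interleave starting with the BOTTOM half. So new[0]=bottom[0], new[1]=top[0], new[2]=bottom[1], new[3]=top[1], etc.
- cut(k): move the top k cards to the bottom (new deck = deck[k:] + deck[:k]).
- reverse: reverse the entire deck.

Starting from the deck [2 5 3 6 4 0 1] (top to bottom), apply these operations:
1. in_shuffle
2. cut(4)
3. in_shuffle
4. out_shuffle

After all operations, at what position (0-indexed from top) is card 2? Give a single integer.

Answer: 4

Derivation:
After op 1 (in_shuffle): [6 2 4 5 0 3 1]
After op 2 (cut(4)): [0 3 1 6 2 4 5]
After op 3 (in_shuffle): [6 0 2 3 4 1 5]
After op 4 (out_shuffle): [6 4 0 1 2 5 3]
Card 2 is at position 4.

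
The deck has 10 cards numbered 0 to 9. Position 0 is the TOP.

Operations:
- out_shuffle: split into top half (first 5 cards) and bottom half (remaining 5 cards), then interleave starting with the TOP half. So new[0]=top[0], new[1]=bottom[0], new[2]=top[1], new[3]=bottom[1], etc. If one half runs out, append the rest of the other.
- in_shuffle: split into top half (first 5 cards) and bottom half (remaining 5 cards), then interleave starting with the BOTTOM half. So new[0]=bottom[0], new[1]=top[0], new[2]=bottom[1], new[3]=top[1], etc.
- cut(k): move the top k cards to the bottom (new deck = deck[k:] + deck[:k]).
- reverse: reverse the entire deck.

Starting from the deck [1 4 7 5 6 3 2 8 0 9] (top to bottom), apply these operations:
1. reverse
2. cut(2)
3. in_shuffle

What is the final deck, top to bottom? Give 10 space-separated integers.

After op 1 (reverse): [9 0 8 2 3 6 5 7 4 1]
After op 2 (cut(2)): [8 2 3 6 5 7 4 1 9 0]
After op 3 (in_shuffle): [7 8 4 2 1 3 9 6 0 5]

Answer: 7 8 4 2 1 3 9 6 0 5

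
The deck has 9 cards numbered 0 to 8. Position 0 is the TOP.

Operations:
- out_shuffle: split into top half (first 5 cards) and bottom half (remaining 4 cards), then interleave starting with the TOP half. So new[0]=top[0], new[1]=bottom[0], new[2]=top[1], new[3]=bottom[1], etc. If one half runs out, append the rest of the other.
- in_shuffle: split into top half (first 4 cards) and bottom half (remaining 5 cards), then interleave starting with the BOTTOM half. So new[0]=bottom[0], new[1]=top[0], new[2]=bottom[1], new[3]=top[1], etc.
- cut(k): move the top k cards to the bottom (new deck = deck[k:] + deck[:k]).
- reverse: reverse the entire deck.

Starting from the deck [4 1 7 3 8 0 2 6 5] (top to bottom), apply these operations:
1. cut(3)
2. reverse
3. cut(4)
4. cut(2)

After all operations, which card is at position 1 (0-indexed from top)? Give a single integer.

After op 1 (cut(3)): [3 8 0 2 6 5 4 1 7]
After op 2 (reverse): [7 1 4 5 6 2 0 8 3]
After op 3 (cut(4)): [6 2 0 8 3 7 1 4 5]
After op 4 (cut(2)): [0 8 3 7 1 4 5 6 2]
Position 1: card 8.

Answer: 8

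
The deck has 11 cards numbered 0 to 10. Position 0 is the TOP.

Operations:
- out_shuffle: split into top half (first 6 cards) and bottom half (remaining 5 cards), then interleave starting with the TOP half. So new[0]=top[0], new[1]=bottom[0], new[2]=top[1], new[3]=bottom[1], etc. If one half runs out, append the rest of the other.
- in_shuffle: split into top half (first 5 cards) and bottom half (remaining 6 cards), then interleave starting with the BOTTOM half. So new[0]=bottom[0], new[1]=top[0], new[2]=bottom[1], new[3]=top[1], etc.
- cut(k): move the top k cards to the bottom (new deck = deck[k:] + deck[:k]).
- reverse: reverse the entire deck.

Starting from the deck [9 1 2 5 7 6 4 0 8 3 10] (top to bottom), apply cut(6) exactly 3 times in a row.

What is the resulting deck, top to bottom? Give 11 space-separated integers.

Answer: 0 8 3 10 9 1 2 5 7 6 4

Derivation:
After op 1 (cut(6)): [4 0 8 3 10 9 1 2 5 7 6]
After op 2 (cut(6)): [1 2 5 7 6 4 0 8 3 10 9]
After op 3 (cut(6)): [0 8 3 10 9 1 2 5 7 6 4]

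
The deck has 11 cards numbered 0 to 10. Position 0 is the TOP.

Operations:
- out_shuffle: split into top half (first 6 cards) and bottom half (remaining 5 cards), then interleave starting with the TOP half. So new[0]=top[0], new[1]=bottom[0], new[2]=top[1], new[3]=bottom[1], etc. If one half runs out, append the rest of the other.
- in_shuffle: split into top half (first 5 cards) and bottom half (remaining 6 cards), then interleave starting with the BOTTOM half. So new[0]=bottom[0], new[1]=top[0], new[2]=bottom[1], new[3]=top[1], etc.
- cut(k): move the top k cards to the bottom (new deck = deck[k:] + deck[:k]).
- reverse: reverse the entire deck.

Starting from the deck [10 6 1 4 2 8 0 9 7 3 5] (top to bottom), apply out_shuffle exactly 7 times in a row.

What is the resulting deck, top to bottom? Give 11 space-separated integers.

Answer: 10 7 8 1 5 9 2 6 3 0 4

Derivation:
After op 1 (out_shuffle): [10 0 6 9 1 7 4 3 2 5 8]
After op 2 (out_shuffle): [10 4 0 3 6 2 9 5 1 8 7]
After op 3 (out_shuffle): [10 9 4 5 0 1 3 8 6 7 2]
After op 4 (out_shuffle): [10 3 9 8 4 6 5 7 0 2 1]
After op 5 (out_shuffle): [10 5 3 7 9 0 8 2 4 1 6]
After op 6 (out_shuffle): [10 8 5 2 3 4 7 1 9 6 0]
After op 7 (out_shuffle): [10 7 8 1 5 9 2 6 3 0 4]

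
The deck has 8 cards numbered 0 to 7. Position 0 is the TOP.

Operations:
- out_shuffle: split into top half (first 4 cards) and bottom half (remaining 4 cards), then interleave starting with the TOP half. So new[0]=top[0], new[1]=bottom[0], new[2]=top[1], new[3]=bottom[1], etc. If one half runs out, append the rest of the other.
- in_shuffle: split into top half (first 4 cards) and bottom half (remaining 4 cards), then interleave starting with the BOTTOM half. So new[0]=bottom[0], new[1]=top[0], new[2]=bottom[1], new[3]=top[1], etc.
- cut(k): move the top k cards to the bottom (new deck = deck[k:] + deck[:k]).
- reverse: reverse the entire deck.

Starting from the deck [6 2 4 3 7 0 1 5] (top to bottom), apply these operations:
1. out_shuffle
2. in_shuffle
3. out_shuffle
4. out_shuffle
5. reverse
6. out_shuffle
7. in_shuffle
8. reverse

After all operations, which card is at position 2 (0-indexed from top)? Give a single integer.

After op 1 (out_shuffle): [6 7 2 0 4 1 3 5]
After op 2 (in_shuffle): [4 6 1 7 3 2 5 0]
After op 3 (out_shuffle): [4 3 6 2 1 5 7 0]
After op 4 (out_shuffle): [4 1 3 5 6 7 2 0]
After op 5 (reverse): [0 2 7 6 5 3 1 4]
After op 6 (out_shuffle): [0 5 2 3 7 1 6 4]
After op 7 (in_shuffle): [7 0 1 5 6 2 4 3]
After op 8 (reverse): [3 4 2 6 5 1 0 7]
Position 2: card 2.

Answer: 2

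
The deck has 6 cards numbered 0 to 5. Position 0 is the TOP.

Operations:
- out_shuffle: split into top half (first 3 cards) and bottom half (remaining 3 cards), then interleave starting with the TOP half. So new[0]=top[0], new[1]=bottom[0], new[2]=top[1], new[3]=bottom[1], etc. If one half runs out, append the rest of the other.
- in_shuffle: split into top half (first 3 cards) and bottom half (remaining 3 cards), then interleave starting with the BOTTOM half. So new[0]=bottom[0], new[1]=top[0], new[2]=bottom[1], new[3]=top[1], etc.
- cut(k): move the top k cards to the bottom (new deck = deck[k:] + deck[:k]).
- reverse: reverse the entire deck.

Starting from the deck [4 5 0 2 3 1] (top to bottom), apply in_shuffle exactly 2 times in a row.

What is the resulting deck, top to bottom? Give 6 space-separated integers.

After op 1 (in_shuffle): [2 4 3 5 1 0]
After op 2 (in_shuffle): [5 2 1 4 0 3]

Answer: 5 2 1 4 0 3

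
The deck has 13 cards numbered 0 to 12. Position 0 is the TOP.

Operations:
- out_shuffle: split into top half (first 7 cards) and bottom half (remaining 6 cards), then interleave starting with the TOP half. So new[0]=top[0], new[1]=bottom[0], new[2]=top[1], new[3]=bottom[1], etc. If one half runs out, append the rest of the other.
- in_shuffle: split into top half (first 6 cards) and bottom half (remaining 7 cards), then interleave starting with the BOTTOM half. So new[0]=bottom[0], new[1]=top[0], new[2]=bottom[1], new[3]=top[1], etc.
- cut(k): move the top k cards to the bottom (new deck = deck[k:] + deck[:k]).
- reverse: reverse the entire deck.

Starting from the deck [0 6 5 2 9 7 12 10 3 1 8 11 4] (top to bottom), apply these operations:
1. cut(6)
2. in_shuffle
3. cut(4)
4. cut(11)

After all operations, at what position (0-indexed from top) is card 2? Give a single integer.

After op 1 (cut(6)): [12 10 3 1 8 11 4 0 6 5 2 9 7]
After op 2 (in_shuffle): [4 12 0 10 6 3 5 1 2 8 9 11 7]
After op 3 (cut(4)): [6 3 5 1 2 8 9 11 7 4 12 0 10]
After op 4 (cut(11)): [0 10 6 3 5 1 2 8 9 11 7 4 12]
Card 2 is at position 6.

Answer: 6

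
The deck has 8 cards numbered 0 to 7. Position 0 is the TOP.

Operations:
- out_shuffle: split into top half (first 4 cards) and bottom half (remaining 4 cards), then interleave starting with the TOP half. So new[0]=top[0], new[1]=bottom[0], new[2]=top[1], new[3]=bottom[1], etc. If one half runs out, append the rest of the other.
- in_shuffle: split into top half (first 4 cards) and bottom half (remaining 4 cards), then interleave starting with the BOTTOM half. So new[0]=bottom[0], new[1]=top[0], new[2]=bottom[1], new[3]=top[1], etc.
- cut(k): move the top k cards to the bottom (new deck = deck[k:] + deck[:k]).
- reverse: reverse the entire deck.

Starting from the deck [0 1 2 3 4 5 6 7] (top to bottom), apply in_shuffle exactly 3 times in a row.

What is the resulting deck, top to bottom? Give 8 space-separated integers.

Answer: 7 6 5 4 3 2 1 0

Derivation:
After op 1 (in_shuffle): [4 0 5 1 6 2 7 3]
After op 2 (in_shuffle): [6 4 2 0 7 5 3 1]
After op 3 (in_shuffle): [7 6 5 4 3 2 1 0]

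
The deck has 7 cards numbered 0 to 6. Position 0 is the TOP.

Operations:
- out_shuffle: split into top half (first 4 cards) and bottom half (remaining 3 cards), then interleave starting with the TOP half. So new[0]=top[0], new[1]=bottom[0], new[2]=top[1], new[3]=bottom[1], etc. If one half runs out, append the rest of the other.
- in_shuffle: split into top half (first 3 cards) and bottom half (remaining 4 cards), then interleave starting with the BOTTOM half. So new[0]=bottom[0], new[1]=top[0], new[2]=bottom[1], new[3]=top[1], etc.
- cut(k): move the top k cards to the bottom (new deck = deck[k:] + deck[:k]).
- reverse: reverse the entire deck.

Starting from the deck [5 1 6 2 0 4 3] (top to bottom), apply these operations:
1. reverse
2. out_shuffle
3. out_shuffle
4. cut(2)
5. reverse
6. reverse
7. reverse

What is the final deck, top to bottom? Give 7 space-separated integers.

After op 1 (reverse): [3 4 0 2 6 1 5]
After op 2 (out_shuffle): [3 6 4 1 0 5 2]
After op 3 (out_shuffle): [3 0 6 5 4 2 1]
After op 4 (cut(2)): [6 5 4 2 1 3 0]
After op 5 (reverse): [0 3 1 2 4 5 6]
After op 6 (reverse): [6 5 4 2 1 3 0]
After op 7 (reverse): [0 3 1 2 4 5 6]

Answer: 0 3 1 2 4 5 6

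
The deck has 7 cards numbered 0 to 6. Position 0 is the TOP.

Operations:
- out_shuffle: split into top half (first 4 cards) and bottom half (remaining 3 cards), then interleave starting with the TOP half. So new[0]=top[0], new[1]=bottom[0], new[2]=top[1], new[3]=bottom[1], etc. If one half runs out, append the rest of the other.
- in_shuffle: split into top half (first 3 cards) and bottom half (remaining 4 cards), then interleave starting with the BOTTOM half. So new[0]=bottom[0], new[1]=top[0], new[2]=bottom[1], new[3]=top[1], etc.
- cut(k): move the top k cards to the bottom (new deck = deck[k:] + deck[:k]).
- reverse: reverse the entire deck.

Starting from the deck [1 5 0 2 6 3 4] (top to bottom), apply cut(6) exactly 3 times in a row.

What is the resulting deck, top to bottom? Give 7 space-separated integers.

After op 1 (cut(6)): [4 1 5 0 2 6 3]
After op 2 (cut(6)): [3 4 1 5 0 2 6]
After op 3 (cut(6)): [6 3 4 1 5 0 2]

Answer: 6 3 4 1 5 0 2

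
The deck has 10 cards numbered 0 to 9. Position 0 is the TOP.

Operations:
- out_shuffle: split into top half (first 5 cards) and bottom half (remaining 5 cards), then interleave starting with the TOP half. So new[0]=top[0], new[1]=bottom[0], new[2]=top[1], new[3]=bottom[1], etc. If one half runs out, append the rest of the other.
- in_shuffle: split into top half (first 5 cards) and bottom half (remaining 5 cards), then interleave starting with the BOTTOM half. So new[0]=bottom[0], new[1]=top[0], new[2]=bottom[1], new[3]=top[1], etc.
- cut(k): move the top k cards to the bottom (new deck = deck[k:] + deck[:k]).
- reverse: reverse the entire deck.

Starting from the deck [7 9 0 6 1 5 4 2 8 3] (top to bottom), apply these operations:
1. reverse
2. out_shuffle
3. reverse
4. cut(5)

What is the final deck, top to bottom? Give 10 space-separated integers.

Answer: 2 6 8 1 3 7 5 9 4 0

Derivation:
After op 1 (reverse): [3 8 2 4 5 1 6 0 9 7]
After op 2 (out_shuffle): [3 1 8 6 2 0 4 9 5 7]
After op 3 (reverse): [7 5 9 4 0 2 6 8 1 3]
After op 4 (cut(5)): [2 6 8 1 3 7 5 9 4 0]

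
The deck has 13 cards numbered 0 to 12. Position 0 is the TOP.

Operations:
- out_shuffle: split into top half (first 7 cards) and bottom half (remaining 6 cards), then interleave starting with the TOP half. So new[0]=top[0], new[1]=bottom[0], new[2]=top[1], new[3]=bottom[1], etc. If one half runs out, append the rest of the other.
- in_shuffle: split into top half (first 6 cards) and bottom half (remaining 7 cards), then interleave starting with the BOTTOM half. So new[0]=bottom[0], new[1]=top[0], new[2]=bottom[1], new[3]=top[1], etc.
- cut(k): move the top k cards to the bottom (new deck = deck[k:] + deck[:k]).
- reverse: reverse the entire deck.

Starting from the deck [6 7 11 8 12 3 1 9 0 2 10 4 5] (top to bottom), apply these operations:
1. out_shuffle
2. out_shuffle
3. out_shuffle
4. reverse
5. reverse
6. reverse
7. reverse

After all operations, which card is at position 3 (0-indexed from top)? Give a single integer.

After op 1 (out_shuffle): [6 9 7 0 11 2 8 10 12 4 3 5 1]
After op 2 (out_shuffle): [6 10 9 12 7 4 0 3 11 5 2 1 8]
After op 3 (out_shuffle): [6 3 10 11 9 5 12 2 7 1 4 8 0]
After op 4 (reverse): [0 8 4 1 7 2 12 5 9 11 10 3 6]
After op 5 (reverse): [6 3 10 11 9 5 12 2 7 1 4 8 0]
After op 6 (reverse): [0 8 4 1 7 2 12 5 9 11 10 3 6]
After op 7 (reverse): [6 3 10 11 9 5 12 2 7 1 4 8 0]
Position 3: card 11.

Answer: 11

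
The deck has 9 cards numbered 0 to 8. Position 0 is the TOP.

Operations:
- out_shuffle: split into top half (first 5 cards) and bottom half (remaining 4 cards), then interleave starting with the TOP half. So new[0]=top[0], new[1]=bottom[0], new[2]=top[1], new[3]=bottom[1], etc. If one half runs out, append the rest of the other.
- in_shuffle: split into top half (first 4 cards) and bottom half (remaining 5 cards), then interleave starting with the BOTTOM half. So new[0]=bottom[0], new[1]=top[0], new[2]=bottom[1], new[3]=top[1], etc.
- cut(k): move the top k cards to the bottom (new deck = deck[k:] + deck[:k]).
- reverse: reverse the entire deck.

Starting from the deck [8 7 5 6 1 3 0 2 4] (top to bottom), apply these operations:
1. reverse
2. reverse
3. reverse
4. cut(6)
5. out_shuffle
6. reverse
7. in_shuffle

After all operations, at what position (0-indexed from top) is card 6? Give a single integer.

Answer: 3

Derivation:
After op 1 (reverse): [4 2 0 3 1 6 5 7 8]
After op 2 (reverse): [8 7 5 6 1 3 0 2 4]
After op 3 (reverse): [4 2 0 3 1 6 5 7 8]
After op 4 (cut(6)): [5 7 8 4 2 0 3 1 6]
After op 5 (out_shuffle): [5 0 7 3 8 1 4 6 2]
After op 6 (reverse): [2 6 4 1 8 3 7 0 5]
After op 7 (in_shuffle): [8 2 3 6 7 4 0 1 5]
Card 6 is at position 3.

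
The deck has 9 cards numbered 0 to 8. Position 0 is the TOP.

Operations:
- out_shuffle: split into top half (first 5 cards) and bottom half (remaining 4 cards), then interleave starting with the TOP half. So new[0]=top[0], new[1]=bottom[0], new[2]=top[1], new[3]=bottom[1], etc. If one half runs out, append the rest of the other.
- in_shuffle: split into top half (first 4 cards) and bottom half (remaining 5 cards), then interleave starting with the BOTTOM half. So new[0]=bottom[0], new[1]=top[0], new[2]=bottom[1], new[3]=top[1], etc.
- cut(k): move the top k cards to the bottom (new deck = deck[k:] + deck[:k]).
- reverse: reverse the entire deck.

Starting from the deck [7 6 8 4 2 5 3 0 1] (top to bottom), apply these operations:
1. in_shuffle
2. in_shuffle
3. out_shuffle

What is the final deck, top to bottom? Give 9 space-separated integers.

Answer: 3 5 2 4 8 6 7 1 0

Derivation:
After op 1 (in_shuffle): [2 7 5 6 3 8 0 4 1]
After op 2 (in_shuffle): [3 2 8 7 0 5 4 6 1]
After op 3 (out_shuffle): [3 5 2 4 8 6 7 1 0]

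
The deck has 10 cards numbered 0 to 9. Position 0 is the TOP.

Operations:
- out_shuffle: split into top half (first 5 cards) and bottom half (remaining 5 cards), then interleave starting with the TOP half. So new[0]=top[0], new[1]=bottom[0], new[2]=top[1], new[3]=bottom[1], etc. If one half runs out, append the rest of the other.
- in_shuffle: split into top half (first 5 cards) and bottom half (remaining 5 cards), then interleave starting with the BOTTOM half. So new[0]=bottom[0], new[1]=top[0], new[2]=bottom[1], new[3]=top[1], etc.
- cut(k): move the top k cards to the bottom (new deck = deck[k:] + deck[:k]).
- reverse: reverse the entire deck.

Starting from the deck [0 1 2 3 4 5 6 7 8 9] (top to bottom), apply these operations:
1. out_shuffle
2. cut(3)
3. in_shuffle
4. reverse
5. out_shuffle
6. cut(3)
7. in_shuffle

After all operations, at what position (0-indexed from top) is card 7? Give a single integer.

After op 1 (out_shuffle): [0 5 1 6 2 7 3 8 4 9]
After op 2 (cut(3)): [6 2 7 3 8 4 9 0 5 1]
After op 3 (in_shuffle): [4 6 9 2 0 7 5 3 1 8]
After op 4 (reverse): [8 1 3 5 7 0 2 9 6 4]
After op 5 (out_shuffle): [8 0 1 2 3 9 5 6 7 4]
After op 6 (cut(3)): [2 3 9 5 6 7 4 8 0 1]
After op 7 (in_shuffle): [7 2 4 3 8 9 0 5 1 6]
Card 7 is at position 0.

Answer: 0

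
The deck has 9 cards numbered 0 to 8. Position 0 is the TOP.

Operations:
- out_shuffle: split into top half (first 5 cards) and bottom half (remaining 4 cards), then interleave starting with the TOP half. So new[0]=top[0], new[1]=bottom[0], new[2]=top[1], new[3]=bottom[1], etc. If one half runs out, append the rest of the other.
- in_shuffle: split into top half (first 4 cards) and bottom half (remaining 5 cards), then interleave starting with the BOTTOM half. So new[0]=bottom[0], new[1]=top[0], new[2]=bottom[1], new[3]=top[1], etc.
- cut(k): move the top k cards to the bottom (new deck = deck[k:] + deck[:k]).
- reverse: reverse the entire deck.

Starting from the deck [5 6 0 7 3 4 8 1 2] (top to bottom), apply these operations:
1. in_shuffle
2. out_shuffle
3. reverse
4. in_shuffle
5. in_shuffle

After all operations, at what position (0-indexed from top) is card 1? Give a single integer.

Answer: 5

Derivation:
After op 1 (in_shuffle): [3 5 4 6 8 0 1 7 2]
After op 2 (out_shuffle): [3 0 5 1 4 7 6 2 8]
After op 3 (reverse): [8 2 6 7 4 1 5 0 3]
After op 4 (in_shuffle): [4 8 1 2 5 6 0 7 3]
After op 5 (in_shuffle): [5 4 6 8 0 1 7 2 3]
Card 1 is at position 5.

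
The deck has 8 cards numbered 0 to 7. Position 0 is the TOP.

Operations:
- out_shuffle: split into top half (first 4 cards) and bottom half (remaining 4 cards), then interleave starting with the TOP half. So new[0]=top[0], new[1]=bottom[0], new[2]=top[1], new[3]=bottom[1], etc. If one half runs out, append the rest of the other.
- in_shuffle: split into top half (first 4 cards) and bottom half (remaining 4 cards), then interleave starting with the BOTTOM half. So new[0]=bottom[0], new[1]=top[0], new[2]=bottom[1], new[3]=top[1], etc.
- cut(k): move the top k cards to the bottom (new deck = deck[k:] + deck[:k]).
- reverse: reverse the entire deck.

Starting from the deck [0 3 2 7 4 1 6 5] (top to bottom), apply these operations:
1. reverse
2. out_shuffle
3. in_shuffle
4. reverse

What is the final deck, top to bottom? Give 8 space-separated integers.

Answer: 2 0 6 4 7 3 5 1

Derivation:
After op 1 (reverse): [5 6 1 4 7 2 3 0]
After op 2 (out_shuffle): [5 7 6 2 1 3 4 0]
After op 3 (in_shuffle): [1 5 3 7 4 6 0 2]
After op 4 (reverse): [2 0 6 4 7 3 5 1]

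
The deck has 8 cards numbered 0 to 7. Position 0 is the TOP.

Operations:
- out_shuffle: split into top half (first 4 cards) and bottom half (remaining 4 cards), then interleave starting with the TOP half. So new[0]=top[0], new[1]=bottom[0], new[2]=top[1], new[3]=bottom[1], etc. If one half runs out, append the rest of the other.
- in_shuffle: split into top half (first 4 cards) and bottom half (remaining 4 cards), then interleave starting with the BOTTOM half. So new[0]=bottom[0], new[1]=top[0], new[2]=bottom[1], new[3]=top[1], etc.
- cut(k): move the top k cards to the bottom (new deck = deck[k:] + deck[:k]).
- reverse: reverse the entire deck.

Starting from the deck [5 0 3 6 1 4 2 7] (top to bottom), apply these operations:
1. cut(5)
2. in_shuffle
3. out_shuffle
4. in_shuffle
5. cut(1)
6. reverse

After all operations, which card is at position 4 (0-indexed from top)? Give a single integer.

After op 1 (cut(5)): [4 2 7 5 0 3 6 1]
After op 2 (in_shuffle): [0 4 3 2 6 7 1 5]
After op 3 (out_shuffle): [0 6 4 7 3 1 2 5]
After op 4 (in_shuffle): [3 0 1 6 2 4 5 7]
After op 5 (cut(1)): [0 1 6 2 4 5 7 3]
After op 6 (reverse): [3 7 5 4 2 6 1 0]
Position 4: card 2.

Answer: 2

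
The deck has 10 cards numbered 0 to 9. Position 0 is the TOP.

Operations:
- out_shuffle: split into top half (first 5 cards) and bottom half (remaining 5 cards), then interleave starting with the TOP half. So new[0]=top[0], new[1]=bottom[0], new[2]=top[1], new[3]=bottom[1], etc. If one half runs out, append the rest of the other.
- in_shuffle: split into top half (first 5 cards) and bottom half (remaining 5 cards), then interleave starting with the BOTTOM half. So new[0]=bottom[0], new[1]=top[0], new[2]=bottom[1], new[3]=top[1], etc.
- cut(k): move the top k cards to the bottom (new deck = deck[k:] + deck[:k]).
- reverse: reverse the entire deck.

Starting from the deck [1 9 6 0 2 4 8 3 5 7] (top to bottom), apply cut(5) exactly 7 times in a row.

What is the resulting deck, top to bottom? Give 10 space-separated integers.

After op 1 (cut(5)): [4 8 3 5 7 1 9 6 0 2]
After op 2 (cut(5)): [1 9 6 0 2 4 8 3 5 7]
After op 3 (cut(5)): [4 8 3 5 7 1 9 6 0 2]
After op 4 (cut(5)): [1 9 6 0 2 4 8 3 5 7]
After op 5 (cut(5)): [4 8 3 5 7 1 9 6 0 2]
After op 6 (cut(5)): [1 9 6 0 2 4 8 3 5 7]
After op 7 (cut(5)): [4 8 3 5 7 1 9 6 0 2]

Answer: 4 8 3 5 7 1 9 6 0 2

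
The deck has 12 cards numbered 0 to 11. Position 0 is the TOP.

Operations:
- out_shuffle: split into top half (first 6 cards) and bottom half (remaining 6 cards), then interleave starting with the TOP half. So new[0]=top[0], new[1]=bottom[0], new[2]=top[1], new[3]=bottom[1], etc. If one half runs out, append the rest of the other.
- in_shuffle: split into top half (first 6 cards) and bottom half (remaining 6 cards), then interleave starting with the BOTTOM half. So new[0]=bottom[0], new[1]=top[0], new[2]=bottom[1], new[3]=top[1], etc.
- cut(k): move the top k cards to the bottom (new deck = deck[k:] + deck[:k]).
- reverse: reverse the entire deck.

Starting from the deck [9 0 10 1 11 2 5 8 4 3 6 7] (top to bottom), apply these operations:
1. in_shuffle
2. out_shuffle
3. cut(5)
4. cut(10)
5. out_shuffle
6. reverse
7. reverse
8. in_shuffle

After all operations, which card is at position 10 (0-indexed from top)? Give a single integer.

Answer: 9

Derivation:
After op 1 (in_shuffle): [5 9 8 0 4 10 3 1 6 11 7 2]
After op 2 (out_shuffle): [5 3 9 1 8 6 0 11 4 7 10 2]
After op 3 (cut(5)): [6 0 11 4 7 10 2 5 3 9 1 8]
After op 4 (cut(10)): [1 8 6 0 11 4 7 10 2 5 3 9]
After op 5 (out_shuffle): [1 7 8 10 6 2 0 5 11 3 4 9]
After op 6 (reverse): [9 4 3 11 5 0 2 6 10 8 7 1]
After op 7 (reverse): [1 7 8 10 6 2 0 5 11 3 4 9]
After op 8 (in_shuffle): [0 1 5 7 11 8 3 10 4 6 9 2]
Position 10: card 9.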